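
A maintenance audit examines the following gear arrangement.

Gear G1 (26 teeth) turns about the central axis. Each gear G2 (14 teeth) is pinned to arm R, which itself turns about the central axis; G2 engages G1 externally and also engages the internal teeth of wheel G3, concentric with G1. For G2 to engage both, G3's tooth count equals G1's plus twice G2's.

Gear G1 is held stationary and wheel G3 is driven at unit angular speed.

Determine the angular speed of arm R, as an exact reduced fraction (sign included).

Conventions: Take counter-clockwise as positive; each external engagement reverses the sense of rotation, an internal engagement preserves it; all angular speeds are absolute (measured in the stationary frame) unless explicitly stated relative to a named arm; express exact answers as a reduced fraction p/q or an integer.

recognized (axles ride arm R): planetary set, 26/14/54 teeth
ring teeth: 26 + 2·14 = 54
26(ω_sun−ω_arm) = −54(ω_ring−ω_arm),  ω_sun = 0, ω_ring = 1
26(0−ω_arm) = −54(1−ω_arm)  ⇒  80·ω_arm = 54  ⇒  ω_arm = 27/40
exact speed ratio = 27/40

27/40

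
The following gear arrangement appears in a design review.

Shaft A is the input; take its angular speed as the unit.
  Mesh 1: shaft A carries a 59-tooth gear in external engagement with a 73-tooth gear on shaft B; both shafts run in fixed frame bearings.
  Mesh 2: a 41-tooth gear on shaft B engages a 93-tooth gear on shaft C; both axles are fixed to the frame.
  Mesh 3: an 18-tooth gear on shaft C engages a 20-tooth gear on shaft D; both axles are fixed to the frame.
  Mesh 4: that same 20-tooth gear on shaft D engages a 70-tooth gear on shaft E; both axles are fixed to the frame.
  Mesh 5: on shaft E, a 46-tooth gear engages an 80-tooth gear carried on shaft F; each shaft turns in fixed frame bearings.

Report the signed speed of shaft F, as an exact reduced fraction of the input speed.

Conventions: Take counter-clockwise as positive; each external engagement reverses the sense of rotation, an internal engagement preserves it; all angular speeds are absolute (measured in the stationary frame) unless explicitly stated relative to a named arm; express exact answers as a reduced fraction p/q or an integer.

5-mesh fixed-axis compound train (all bearings frame-fixed)
mesh 1 [59T→73T]: |ω|/ω_in = 1×59/73 = 59/73, sense flips to −
mesh 2 [41T→93T]: |ω|/ω_in = (59/73)×41/93 = 2419/6789, sense flips to +
mesh 3 [18T→20T]: |ω|/ω_in = (2419/6789)×18/20 = 7257/22630, sense flips to −
mesh 4 [20T→70T]: |ω|/ω_in = (7257/22630)×20/70 = 7257/79205, sense flips to +
mesh 5 [46T→80T]: |ω|/ω_in = (7257/79205)×46/80 = 166911/3168200, sense flips to −
signed output speed (× input speed) = -166911/3168200

-166911/3168200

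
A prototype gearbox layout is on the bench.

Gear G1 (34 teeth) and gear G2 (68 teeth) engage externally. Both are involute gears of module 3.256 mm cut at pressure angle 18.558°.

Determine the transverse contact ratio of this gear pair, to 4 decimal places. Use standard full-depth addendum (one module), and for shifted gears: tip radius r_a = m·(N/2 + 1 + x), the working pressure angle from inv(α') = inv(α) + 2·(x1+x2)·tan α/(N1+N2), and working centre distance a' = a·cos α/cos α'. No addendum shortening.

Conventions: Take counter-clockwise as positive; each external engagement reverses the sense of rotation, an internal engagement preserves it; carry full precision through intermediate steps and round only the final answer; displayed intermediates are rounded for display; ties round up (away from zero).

1.8223

topology: single-mesh involute geometry — m = 3.256, 34T/68T pair
base radii: r_b1 = 52.473805, r_b2 = 104.947610
tip radii: r_a1 = 58.608000, r_a2 = 113.960000
no profile shift: α' = α, a' = a
action lengths: √(r_a1²−r_b1²) = 26.103591, √(r_a2²−r_b2²) = 44.417123
base pitch p_b = π·m·cos α = 9.697136
CR = (26.103591 + 44.417123 − 166.056000·sin 18.55800°)/9.697136 = 1.822289
contact ratio ≈ 1.8223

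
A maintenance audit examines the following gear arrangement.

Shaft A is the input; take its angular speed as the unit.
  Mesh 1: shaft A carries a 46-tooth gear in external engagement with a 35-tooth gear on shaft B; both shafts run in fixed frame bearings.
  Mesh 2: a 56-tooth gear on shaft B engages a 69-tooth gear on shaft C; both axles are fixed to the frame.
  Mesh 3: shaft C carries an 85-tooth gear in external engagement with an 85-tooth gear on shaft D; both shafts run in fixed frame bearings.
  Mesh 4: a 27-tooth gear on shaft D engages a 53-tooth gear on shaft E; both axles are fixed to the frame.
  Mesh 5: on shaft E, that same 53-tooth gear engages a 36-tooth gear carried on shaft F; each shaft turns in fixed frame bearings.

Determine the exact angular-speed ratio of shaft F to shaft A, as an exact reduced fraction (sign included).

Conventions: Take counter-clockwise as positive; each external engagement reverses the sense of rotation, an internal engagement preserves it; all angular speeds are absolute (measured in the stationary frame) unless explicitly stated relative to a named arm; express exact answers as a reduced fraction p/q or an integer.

class = fixed-axis compound train [5 meshes; 5 ratios multiply, 5 sense flips]
mesh 1 [46T→35T]: running ratio 46/35, sense −
mesh 2 [56T→69T]: running ratio 16/15, sense +
mesh 3 [85T→85T]: running ratio 16/15, sense −
mesh 4 [27T→53T]: running ratio 144/265, sense +
mesh 5 [53T→36T]: running ratio 4/5, sense −
ω_out/ω_in = -4/5

-4/5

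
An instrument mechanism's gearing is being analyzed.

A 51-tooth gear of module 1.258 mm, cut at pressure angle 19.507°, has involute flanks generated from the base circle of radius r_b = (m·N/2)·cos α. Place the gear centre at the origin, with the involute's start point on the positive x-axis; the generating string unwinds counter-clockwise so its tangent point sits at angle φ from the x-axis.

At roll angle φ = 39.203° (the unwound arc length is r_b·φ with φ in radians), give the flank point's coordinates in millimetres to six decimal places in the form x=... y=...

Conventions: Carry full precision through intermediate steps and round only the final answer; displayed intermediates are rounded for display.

topology: single-mesh involute geometry — m = 1.258, N = 51
pitch radius r_p = m·N/2 = 1.258·51/2 = 32.079000
base radius r_b = r_p·cos α = 32.079000·cos 19.507° = 30.237688
roll angle φ = 39.203° = 0.68422143 rad
x = r_b·(cos φ + φ·sin φ) = 36.508596
y = r_b·(sin φ − φ·cos φ) = 3.079978

x=36.508596 y=3.079978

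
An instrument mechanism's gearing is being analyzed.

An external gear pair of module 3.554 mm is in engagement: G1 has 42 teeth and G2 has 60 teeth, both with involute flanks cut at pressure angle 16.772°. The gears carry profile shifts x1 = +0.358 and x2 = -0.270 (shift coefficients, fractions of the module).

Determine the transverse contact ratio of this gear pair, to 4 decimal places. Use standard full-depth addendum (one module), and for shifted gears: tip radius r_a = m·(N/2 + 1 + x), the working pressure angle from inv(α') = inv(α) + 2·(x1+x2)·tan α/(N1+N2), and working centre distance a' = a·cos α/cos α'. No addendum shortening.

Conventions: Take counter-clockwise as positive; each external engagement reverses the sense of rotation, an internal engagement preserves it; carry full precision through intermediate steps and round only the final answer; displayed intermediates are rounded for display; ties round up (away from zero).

1.8893

class = single-mesh tooth geometry [involute pair 42T × 60T, m = 3.554]
base radii: r_b1 = 71.459117, r_b2 = 102.084452
tip radii: r_a1 = 79.460332, r_a2 = 109.214420
inv(α') = inv(16.772°) + 2·(+0.358-0.270)·tan α/(42+60) = 0.00917805  ⇒  α' = 17.09345°
a' = a·cos α / cos α' = 181.2540·cos 16.772°/cos 17.09345° = 181.563859
action lengths: √(r_a1²−r_b1²) = 34.749662, √(r_a2²−r_b2²) = 38.814354
base pitch p_b = π·m·cos α = 10.690259
CR = (34.749662 + 38.814354 − 181.563859·sin 17.09345°)/10.690259 = 1.889267
contact ratio ≈ 1.8893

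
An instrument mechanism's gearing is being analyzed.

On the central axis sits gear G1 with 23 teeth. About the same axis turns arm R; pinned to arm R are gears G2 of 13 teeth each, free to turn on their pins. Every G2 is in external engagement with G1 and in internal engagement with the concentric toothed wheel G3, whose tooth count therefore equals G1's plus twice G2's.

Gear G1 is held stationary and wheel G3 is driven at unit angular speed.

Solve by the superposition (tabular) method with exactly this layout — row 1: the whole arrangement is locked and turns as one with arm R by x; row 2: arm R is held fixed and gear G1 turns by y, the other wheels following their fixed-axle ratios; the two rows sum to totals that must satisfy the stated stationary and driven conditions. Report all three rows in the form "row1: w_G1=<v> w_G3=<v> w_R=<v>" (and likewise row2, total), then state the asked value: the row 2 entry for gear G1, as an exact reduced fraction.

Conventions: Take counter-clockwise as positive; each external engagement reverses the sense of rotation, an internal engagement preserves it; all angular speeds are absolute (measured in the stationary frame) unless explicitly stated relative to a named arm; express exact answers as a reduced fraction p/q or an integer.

row1: w_G1=49/72 w_G3=49/72 w_R=49/72
row2: w_G1=-49/72 w_G3=23/72 w_R=0
total: w_G1=0 w_G3=1 w_R=49/72
asked value: -49/72

recognized (axles ride arm R): planetary set, 23/13/49 teeth
row 1 — lock + rotate with arm: ω_sun = ω_ring = ω_arm = x
row 2 (arm held, sun turns y): ω_ring = −(23/49)·y, ω_arm = 0
boundary: total ω_sun = x + y = 0 and total ω_ring = x − (23/49)·y = 1  ⇒  y = -49/72, x = 49/72
row 2 ring = −(23/49)·(-49/72) = 23/72
totals (row 1 + row 2): sun 49/72 + (-49/72) = 0, ring 49/72 + 23/72 = 1, arm 49/72 + 0 = 49/72
asked cell (row2, sun) = -49/72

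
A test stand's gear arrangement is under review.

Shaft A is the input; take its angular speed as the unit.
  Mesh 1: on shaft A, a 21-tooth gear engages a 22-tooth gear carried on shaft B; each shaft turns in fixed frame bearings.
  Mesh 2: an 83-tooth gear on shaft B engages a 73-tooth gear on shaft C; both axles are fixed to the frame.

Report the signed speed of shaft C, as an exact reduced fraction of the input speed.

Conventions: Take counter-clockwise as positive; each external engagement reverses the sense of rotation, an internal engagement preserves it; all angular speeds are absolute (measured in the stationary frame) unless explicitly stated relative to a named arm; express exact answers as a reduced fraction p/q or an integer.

1743/1606

2-mesh fixed-axis compound train (all bearings frame-fixed)
mesh 1 [21T→22T]: |ω|/ω_in = 1×21/22 = 21/22, sense flips to −
mesh 2 [83T→73T]: |ω|/ω_in = (21/22)×83/73 = 1743/1606, sense flips to +
signed output speed (× input speed) = 1743/1606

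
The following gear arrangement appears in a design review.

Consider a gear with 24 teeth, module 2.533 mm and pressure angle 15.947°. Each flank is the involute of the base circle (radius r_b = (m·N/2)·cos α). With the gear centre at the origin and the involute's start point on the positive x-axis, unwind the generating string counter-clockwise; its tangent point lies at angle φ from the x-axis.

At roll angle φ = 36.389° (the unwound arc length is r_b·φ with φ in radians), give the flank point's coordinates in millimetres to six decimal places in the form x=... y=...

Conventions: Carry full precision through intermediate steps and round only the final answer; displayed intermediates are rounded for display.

single-mesh involute tooth geometry (24T wheel at module 2.533)
pitch radius r_p = m·N/2 = 2.533·24/2 = 30.396000
base radius r_b = r_p·cos α = 30.396000·cos 15.947° = 29.226248
roll angle φ = 36.389° = 0.63510786 rad
x = r_b·(cos φ + φ·sin φ) = 34.539421
y = r_b·(sin φ − φ·cos φ) = 2.396483

x=34.539421 y=2.396483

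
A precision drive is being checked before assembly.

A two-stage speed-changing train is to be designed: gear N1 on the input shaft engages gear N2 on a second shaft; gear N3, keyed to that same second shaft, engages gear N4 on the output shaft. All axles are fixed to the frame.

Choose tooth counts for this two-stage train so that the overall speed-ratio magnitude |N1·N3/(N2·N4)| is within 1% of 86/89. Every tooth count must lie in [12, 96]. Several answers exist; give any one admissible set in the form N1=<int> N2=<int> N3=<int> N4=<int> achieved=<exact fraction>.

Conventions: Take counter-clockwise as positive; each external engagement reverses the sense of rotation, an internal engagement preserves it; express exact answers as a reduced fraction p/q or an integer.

2-stage fixed-axis compound train for ratio 86/89
target = 86/89 in lowest terms: an exact hit needs N1·N3 = k·86 and N2·N4 = k·89 for one integer k, every count in [12, 96]; additionally prefer no 1:1 stage (N1 ≠ N2, N3 ≠ N4)
k = 1…11: no 1:1-free in-range split of k·86 and k·89 into factor pairs; take k = 12
k = 12: N1·N3 = 1032 = 12·86, N2·N4 = 1068 = 89·12
achieved = 12·86/(89·12) = 86/89; |achieved − target| = 0 ≤ 43/4450 ✓

N1=12 N2=89 N3=86 N4=12 achieved=86/89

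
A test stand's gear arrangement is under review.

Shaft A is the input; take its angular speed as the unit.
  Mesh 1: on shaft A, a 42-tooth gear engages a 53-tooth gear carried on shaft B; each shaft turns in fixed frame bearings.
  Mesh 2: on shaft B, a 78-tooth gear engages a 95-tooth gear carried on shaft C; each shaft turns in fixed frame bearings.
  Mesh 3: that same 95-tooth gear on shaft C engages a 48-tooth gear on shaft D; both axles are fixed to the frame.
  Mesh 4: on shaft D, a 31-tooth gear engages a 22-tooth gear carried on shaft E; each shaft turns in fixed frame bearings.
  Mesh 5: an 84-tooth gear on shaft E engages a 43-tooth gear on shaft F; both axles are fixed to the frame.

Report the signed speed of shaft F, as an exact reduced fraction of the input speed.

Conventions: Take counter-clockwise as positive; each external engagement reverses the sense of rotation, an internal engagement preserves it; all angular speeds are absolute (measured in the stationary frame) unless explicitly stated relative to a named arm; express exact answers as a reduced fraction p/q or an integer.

5-mesh fixed-axis compound train (all bearings frame-fixed)
mesh 1 [42T→53T]: |ω|/ω_in = 1×42/53 = 42/53, sense flips to −
mesh 2 [78T→95T]: |ω|/ω_in = (42/53)×78/95 = 3276/5035, sense flips to +
mesh 3 [95T→48T]: |ω|/ω_in = (3276/5035)×95/48 = 273/212, sense flips to −
mesh 4 [31T→22T]: |ω|/ω_in = (273/212)×31/22 = 8463/4664, sense flips to +
mesh 5 [84T→43T]: |ω|/ω_in = (8463/4664)×84/43 = 177723/50138, sense flips to −
signed output speed (× input speed) = -177723/50138

-177723/50138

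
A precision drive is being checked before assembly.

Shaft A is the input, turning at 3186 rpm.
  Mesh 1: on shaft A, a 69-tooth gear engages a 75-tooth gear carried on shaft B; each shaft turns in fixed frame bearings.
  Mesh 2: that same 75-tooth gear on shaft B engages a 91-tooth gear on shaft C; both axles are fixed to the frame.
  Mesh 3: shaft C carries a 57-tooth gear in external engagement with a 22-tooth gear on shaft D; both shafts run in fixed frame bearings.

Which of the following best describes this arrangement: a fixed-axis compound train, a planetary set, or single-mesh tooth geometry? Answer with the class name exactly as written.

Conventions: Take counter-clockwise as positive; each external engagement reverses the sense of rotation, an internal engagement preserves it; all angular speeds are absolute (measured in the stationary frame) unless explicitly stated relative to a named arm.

fixed-axis compound train

3-mesh fixed-axis compound train (all bearings frame-fixed)
classification: fixed-axis compound train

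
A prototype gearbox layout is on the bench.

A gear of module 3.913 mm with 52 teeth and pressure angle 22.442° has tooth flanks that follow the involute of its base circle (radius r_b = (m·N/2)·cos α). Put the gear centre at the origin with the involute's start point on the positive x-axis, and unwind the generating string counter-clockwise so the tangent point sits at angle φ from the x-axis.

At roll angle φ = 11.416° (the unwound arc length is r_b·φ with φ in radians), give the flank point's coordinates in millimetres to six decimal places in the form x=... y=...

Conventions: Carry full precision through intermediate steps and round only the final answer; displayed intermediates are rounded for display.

x=95.881057 y=0.246949

class = single-mesh tooth geometry [base-circle involute, m = 3.913, 52T]
pitch radius r_p = m·N/2 = 3.913·52/2 = 101.738000
base radius r_b = r_p·cos α = 101.738000·cos 22.442° = 94.033020
roll angle φ = 11.416° = 0.19924679 rad
x = r_b·(cos φ + φ·sin φ) = 95.881057
y = r_b·(sin φ − φ·cos φ) = 0.246949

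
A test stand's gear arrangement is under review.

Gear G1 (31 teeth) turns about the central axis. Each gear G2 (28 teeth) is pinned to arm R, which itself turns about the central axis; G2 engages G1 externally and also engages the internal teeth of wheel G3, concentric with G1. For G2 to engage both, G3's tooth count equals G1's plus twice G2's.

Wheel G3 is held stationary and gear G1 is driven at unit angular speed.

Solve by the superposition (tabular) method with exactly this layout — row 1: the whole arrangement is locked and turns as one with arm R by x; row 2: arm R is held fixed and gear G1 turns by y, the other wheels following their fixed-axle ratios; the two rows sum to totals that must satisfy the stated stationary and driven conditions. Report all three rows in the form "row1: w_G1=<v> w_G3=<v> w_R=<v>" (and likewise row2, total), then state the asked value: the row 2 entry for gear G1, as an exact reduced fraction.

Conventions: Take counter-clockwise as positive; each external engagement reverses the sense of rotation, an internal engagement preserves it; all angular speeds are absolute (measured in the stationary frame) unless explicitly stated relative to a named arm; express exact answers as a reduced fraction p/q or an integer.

planetary set (31T centre, 28T on arm, 87T internal) — Willis relation
row 1 — lock + rotate with arm: ω_sun = ω_ring = ω_arm = x
row 2 (arm held, sun turns y): ω_ring = −(31/87)·y, ω_arm = 0
boundary: total ω_ring = x − (31/87)·y = 0 and total ω_sun = x + y = 1  ⇒  y = 87/118, x = 31/118
row 2 ring = −(31/87)·87/118 = -31/118
totals (row 1 + row 2): sun 31/118 + 87/118 = 1, ring 31/118 + (-31/118) = 0, arm 31/118 + 0 = 31/118
asked cell (row2, sun) = 87/118

row1: w_G1=31/118 w_G3=31/118 w_R=31/118
row2: w_G1=87/118 w_G3=-31/118 w_R=0
total: w_G1=1 w_G3=0 w_R=31/118
asked value: 87/118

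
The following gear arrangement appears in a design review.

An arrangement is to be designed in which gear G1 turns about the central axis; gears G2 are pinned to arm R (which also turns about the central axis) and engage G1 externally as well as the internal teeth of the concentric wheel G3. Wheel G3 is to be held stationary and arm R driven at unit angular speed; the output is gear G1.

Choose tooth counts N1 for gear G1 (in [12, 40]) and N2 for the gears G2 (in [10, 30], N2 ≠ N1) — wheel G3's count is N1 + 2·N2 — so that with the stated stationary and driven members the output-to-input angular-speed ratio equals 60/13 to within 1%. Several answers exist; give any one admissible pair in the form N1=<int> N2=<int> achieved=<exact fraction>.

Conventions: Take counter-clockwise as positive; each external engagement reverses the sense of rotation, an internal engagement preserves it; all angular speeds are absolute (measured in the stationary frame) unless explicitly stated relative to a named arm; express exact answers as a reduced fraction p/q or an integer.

design class (target 60/13): planetary set
Willis with ω_ring = 0: ω_sun/ω_arm = (N1+N3)/N1; set equal to 60/13  ⇒  N3/N1 = 60/13 − 1 = 47/13
N3 = N1 + 2·N2  ⇒  N2/N1 = (N3/N1 − 1)/2 = (47/13 − 1)/2 = 17/13
smallest multiple with N1 ≥ 12 and N2 ≥ 10: k = 1  ⇒  N1 = 1·13 = 13, N2 = 1·17 = 17 (N1 ≤ 40, N2 ≤ 30, N2 ≠ N1 ✓), N3 = 13 + 2·17 = 47
check: (N1+N3)/N1 with N1 = 13, N3 = 47 gives 60/13; |achieved − target| = 0 ≤ 3/65 ✓

N1=13 N2=17 achieved=60/13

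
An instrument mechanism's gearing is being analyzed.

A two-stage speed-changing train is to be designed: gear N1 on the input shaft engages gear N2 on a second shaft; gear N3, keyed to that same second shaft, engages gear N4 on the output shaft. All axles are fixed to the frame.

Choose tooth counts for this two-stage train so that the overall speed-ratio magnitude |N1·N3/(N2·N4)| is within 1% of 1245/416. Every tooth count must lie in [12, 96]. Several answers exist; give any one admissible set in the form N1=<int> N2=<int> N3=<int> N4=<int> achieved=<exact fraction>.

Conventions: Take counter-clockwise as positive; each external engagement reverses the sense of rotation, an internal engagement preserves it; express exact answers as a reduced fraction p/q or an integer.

N1=15 N2=13 N3=83 N4=32 achieved=1245/416

class = fixed-axis compound train [2-stage, 1245/416 wanted]
target = 1245/416 in lowest terms: an exact hit needs N1·N3 = k·1245 and N2·N4 = k·416 for one integer k, every count in [12, 96]; additionally prefer no 1:1 stage (N1 ≠ N2, N3 ≠ N4)
k = 1: N1·N3 = 1245 = 15·83, N2·N4 = 416 = 13·32
achieved = 15·83/(13·32) = 1245/416; |achieved − target| = 0 ≤ 249/8320 ✓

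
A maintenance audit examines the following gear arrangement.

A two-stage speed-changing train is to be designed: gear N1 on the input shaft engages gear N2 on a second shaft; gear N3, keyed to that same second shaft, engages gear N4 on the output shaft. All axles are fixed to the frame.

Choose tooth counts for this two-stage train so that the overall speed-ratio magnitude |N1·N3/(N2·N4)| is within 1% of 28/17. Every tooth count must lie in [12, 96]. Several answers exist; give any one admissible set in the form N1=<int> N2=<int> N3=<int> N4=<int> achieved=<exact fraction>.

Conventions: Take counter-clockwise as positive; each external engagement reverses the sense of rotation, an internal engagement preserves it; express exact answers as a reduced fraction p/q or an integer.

class = fixed-axis compound train [2-stage, 28/17 wanted]
target = 28/17 in lowest terms: an exact hit needs N1·N3 = k·28 and N2·N4 = k·17 for one integer k, every count in [12, 96]; additionally prefer no 1:1 stage (N1 ≠ N2, N3 ≠ N4)
k = 1…11: no 1:1-free in-range split of k·28 and k·17 into factor pairs; take k = 12
k = 12: N1·N3 = 336 = 12·28, N2·N4 = 204 = 17·12
achieved = 12·28/(17·12) = 28/17; |achieved − target| = 0 ≤ 7/425 ✓

N1=12 N2=17 N3=28 N4=12 achieved=28/17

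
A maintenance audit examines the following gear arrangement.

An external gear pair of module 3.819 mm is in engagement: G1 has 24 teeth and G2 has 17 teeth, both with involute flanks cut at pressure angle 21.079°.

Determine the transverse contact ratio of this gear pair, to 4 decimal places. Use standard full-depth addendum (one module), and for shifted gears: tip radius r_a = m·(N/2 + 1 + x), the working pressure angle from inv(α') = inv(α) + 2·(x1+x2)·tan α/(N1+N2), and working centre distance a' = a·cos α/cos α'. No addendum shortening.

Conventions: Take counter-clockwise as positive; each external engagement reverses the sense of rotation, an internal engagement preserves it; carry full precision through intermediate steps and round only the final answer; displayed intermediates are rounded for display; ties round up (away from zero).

topology: single-mesh involute geometry — m = 3.819, 24T/17T pair
base radii: r_b1 = 42.761439, r_b2 = 30.289352
tip radii: r_a1 = 49.647000, r_a2 = 36.280500
no profile shift: α' = α, a' = a
action lengths: √(r_a1²−r_b1²) = 25.224670, √(r_a2²−r_b2²) = 19.970724
base pitch p_b = π·m·cos α = 11.194918
CR = (25.224670 + 19.970724 − 78.289500·sin 21.07900°)/11.194918 = 1.521958
contact ratio ≈ 1.5220

1.5220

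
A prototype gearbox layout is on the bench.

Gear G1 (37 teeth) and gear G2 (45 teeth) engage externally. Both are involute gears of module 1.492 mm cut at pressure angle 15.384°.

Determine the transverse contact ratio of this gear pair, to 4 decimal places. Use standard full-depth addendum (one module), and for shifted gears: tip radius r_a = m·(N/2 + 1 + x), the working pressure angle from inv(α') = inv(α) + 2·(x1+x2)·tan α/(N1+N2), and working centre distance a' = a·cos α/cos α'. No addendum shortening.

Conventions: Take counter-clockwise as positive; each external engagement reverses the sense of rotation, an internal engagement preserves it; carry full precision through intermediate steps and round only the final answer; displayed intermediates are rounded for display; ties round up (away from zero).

single-mesh involute tooth geometry (37T engaging 45T at module 1.492)
base radii: r_b1 = 26.613007, r_b2 = 32.367171
tip radii: r_a1 = 29.094000, r_a2 = 35.062000
no profile shift: α' = α, a' = a
action lengths: √(r_a1²−r_b1²) = 11.756219, √(r_a2²−r_b2²) = 13.479989
base pitch p_b = π·m·cos α = 4.519310
CR = (11.756219 + 13.479989 − 61.172000·sin 15.38400°)/4.519310 = 1.993242
contact ratio ≈ 1.9932

1.9932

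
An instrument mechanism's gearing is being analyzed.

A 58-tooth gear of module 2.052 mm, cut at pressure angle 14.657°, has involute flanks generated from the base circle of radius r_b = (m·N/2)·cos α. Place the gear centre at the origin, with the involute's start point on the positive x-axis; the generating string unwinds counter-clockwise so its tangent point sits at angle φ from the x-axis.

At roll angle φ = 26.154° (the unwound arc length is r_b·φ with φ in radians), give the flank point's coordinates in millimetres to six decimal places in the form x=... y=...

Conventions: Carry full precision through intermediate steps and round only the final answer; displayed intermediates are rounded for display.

class = single-mesh tooth geometry [base-circle involute, m = 2.052, 58T]
pitch radius r_p = m·N/2 = 2.052·58/2 = 59.508000
base radius r_b = r_p·cos α = 59.508000·cos 14.657° = 57.571486
roll angle φ = 26.154° = 0.45647341 rad
x = r_b·(cos φ + φ·sin φ) = 63.260662
y = r_b·(sin φ − φ·cos φ) = 1.787542

x=63.260662 y=1.787542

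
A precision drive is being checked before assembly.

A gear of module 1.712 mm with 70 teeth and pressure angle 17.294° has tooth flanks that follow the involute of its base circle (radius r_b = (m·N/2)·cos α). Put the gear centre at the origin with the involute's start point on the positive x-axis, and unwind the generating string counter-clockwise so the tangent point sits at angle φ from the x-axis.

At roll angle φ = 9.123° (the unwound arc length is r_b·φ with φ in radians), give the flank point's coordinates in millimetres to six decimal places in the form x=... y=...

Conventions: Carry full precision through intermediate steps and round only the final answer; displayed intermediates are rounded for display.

x=57.931781 y=0.076790

single-mesh involute tooth geometry (70T wheel at module 1.712)
pitch radius r_p = m·N/2 = 1.712·70/2 = 59.920000
base radius r_b = r_p·cos α = 59.920000·cos 17.294° = 57.211133
roll angle φ = 9.123° = 0.15922639 rad
x = r_b·(cos φ + φ·sin φ) = 57.931781
y = r_b·(sin φ − φ·cos φ) = 0.076790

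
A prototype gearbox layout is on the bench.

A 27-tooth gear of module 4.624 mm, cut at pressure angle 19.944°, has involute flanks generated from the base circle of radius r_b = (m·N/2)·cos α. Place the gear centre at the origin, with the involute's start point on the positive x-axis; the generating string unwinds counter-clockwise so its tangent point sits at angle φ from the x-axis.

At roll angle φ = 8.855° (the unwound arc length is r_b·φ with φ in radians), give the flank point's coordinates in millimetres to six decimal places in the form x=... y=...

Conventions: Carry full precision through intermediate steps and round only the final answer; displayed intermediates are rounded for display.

class = single-mesh tooth geometry [base-circle involute, m = 4.624, 27T]
pitch radius r_p = m·N/2 = 4.624·27/2 = 62.424000
base radius r_b = r_p·cos α = 62.424000·cos 19.944° = 58.680212
roll angle φ = 8.855° = 0.15454891 rad
x = r_b·(cos φ + φ·sin φ) = 59.376832
y = r_b·(sin φ − φ·cos φ) = 0.072033

x=59.376832 y=0.072033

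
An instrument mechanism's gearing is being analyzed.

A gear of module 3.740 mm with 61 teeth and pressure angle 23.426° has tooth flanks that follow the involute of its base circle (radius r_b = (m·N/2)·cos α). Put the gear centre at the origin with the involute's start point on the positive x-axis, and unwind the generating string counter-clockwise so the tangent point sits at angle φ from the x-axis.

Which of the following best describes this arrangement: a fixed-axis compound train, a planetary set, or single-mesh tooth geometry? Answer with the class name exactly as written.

single-mesh tooth geometry

topology: single-mesh involute geometry — m = 3.740, N = 61
classification: single-mesh tooth geometry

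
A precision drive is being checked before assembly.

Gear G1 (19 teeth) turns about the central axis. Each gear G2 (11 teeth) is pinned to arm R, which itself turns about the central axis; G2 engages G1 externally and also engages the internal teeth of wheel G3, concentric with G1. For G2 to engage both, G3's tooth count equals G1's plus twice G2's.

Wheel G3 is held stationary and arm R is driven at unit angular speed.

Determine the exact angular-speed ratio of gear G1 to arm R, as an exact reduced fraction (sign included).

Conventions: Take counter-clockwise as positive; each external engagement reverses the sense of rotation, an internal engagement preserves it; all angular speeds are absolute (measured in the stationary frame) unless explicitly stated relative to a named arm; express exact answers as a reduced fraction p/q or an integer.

class = planetary set [G3 = 19+2·11 = 41; Willis about the carrier]
ring teeth: 19 + 2·11 = 41
19(ω_sun−ω_arm) = −41(ω_ring−ω_arm),  ω_ring = 0, ω_arm = 1
ω_sun = 1 − (41/19)(0−1) = 60/19
ω_out/ω_in = 60/19

60/19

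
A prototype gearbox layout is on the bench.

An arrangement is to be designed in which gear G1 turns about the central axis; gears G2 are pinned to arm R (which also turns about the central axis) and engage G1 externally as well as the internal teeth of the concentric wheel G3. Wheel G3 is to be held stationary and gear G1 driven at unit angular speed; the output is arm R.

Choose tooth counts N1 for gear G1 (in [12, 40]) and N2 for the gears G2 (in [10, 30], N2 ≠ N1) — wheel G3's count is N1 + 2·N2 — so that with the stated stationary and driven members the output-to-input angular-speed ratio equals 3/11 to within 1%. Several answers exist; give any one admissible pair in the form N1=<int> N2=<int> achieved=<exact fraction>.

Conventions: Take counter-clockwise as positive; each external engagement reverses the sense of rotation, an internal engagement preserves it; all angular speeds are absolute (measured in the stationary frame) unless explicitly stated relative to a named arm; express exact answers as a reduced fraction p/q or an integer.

class = planetary set [ratio 3/11 wanted; Willis about the carrier]
Willis with ω_ring = 0: ω_arm/ω_sun = N1/(N1+N3); set equal to 3/11  ⇒  N3/N1 = 1/(3/11) − 1 = 8/3
N3 = N1 + 2·N2  ⇒  N2/N1 = (N3/N1 − 1)/2 = (8/3 − 1)/2 = 5/6
smallest multiple with N1 ≥ 12 and N2 ≥ 10: k = 2  ⇒  N1 = 2·6 = 12, N2 = 2·5 = 10 (N1 ≤ 40, N2 ≤ 30, N2 ≠ N1 ✓), N3 = 12 + 2·10 = 32
check: N1/(N1+N3) with N1 = 12, N3 = 32 gives 3/11; |achieved − target| = 0 ≤ 3/1100 ✓

N1=12 N2=10 achieved=3/11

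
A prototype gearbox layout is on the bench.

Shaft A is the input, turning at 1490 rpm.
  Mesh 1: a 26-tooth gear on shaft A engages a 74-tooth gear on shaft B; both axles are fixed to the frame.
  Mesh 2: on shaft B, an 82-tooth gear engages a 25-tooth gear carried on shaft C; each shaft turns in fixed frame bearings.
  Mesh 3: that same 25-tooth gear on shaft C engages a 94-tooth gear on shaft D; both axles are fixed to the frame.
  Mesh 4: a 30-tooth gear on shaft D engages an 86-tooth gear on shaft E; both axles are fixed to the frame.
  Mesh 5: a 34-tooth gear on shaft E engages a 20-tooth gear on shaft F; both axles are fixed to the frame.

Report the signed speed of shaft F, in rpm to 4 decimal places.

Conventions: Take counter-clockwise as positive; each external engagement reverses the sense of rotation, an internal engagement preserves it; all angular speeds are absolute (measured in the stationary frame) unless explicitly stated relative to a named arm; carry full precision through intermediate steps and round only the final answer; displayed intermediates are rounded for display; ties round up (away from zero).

5-mesh fixed-axis compound train (all bearings frame-fixed)
mesh 1 [26T→74T]: ω = 1490.0000×26/74 = 523.5135 rpm, sense flips to −
mesh 2 [82T→25T]: ω = 523.5135×82/25 = 1717.1243 rpm, sense flips to +
mesh 3 [25T→94T]: ω = 1717.1243×25/94 = 456.6820 rpm, sense flips to −
mesh 4 [30T→86T]: ω = 456.6820×30/86 = 159.3077 rpm, sense flips to +
mesh 5 [34T→20T]: ω = 159.3077×34/20 = 270.8230 rpm, sense flips to −
signed output speed = -270.8230 rpm

-270.8230 rpm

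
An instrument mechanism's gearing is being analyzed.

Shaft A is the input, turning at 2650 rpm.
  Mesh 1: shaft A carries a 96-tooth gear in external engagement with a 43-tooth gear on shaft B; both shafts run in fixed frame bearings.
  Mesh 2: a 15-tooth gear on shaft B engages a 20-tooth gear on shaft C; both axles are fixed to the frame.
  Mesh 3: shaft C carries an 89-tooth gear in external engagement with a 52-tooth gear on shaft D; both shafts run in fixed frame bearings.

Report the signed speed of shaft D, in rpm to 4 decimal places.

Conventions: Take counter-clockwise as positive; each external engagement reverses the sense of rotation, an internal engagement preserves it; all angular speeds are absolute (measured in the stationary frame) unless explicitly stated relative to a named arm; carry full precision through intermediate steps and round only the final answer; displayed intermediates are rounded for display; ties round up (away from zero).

3-mesh fixed-axis compound train (all bearings frame-fixed)
mesh 1 [96T→43T]: ω = 2650.0000×96/43 = 5916.2791 rpm, sense flips to −
mesh 2 [15T→20T]: ω = 5916.2791×15/20 = 4437.2093 rpm, sense flips to +
mesh 3 [89T→52T]: ω = 4437.2093×89/52 = 7594.4544 rpm, sense flips to −
signed output speed = -7594.4544 rpm

-7594.4544 rpm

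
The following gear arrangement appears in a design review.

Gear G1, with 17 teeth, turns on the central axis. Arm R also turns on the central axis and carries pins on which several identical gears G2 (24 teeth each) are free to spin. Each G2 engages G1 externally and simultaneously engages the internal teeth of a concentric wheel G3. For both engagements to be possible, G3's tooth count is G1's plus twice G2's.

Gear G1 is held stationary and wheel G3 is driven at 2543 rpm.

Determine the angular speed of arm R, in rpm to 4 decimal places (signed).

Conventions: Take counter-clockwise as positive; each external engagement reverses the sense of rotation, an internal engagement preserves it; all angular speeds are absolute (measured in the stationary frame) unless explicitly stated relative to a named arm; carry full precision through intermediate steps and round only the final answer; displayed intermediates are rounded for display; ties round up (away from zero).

+2015.7927 rpm

planetary set (17T centre, 24T on arm, 65T internal) — Willis relation
normalise by the input: solve with ω_ring = 1, then scale by 2543 rpm
ring teeth: 17 + 2·24 = 65
17(ω_sun−ω_arm) = −65(ω_ring−ω_arm),  ω_sun = 0, ω_ring = 1
17(0−ω_arm) = −65(1−ω_arm)  ⇒  82·ω_arm = 65  ⇒  ω_arm = 65/82
scale: ω_arm = 65/82 × 2543 rpm = +2015.7927 rpm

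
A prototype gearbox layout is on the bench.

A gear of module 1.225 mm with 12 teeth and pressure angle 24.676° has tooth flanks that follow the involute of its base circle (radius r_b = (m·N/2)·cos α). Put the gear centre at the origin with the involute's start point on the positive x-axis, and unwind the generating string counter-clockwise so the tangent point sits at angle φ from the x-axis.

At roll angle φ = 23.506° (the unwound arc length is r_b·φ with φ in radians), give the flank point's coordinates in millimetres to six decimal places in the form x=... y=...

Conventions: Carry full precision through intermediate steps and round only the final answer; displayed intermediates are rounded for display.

class = single-mesh tooth geometry [base-circle involute, m = 1.225, 12T]
pitch radius r_p = m·N/2 = 1.225·12/2 = 7.350000
base radius r_b = r_p·cos α = 7.350000·cos 24.676° = 6.678821
roll angle φ = 23.506° = 0.41025709 rad
x = r_b·(cos φ + φ·sin φ) = 7.217450
y = r_b·(sin φ − φ·cos φ) = 0.151154

x=7.217450 y=0.151154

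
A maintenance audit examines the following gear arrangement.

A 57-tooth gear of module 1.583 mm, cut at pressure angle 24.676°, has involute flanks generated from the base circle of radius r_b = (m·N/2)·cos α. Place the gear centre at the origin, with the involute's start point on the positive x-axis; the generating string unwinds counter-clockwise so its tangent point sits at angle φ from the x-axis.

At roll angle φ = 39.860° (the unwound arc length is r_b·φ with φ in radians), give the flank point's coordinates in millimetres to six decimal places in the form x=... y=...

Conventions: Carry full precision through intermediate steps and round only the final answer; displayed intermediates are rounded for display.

topology: single-mesh involute geometry — m = 1.583, N = 57
pitch radius r_p = m·N/2 = 1.583·57/2 = 45.115500
base radius r_b = r_p·cos α = 45.115500·cos 24.676° = 40.995694
roll angle φ = 39.860° = 0.69568824 rad
x = r_b·(cos φ + φ·sin φ) = 49.747825
y = r_b·(sin φ − φ·cos φ) = 4.382223

x=49.747825 y=4.382223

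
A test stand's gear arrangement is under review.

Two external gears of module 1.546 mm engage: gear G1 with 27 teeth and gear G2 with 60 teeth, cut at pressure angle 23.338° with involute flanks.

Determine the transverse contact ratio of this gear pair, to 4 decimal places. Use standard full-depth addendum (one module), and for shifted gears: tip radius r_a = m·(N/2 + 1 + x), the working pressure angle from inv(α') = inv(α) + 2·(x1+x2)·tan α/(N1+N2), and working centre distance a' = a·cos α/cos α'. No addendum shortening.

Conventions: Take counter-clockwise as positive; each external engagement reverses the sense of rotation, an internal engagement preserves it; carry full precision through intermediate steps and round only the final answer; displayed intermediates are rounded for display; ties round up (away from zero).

recognized (one external pair, fixed centres): single-mesh tooth geometry, m = 1.546, N1 = 27, N2 = 60
base radii: r_b1 = 19.163415, r_b2 = 42.585367
tip radii: r_a1 = 22.417000, r_a2 = 47.926000
no profile shift: α' = α, a' = a
action lengths: √(r_a1²−r_b1²) = 11.631226, √(r_a2²−r_b2²) = 21.986087
base pitch p_b = π·m·cos α = 4.459529
CR = (11.631226 + 21.986087 − 67.251000·sin 23.33800°)/4.459529 = 1.564184
contact ratio ≈ 1.5642

1.5642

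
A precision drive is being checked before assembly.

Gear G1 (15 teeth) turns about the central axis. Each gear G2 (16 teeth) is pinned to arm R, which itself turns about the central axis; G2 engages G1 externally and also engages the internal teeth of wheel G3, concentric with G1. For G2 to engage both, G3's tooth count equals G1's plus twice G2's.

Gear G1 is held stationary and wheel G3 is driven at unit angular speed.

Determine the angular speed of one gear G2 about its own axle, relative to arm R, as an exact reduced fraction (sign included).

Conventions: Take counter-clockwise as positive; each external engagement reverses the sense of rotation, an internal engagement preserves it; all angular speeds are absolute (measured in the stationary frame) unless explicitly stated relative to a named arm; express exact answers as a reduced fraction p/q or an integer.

705/992

class = planetary set [G3 = 15+2·16 = 47; Willis about the carrier]
ring teeth: 15 + 2·16 = 47
15(ω_sun−ω_arm) = −47(ω_ring−ω_arm),  ω_sun = 0, ω_ring = 1
15(0−ω_arm) = −47(1−ω_arm)  ⇒  62·ω_arm = 47  ⇒  ω_arm = 47/62
sun–planet mesh: 15·(0−47/62) = −16·(ω_p−ω_arm)  ⇒  ω_p−ω_arm = 705/992
exact speed ratio = 705/992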